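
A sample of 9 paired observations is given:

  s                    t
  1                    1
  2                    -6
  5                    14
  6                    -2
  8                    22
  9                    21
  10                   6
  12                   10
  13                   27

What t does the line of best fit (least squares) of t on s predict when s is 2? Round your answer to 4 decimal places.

0.3905

n = 9, Σx = 66, Σy = 93, Σxy = 943, Σx² = 624
Sxx = Σx² − (Σx)²/n = 624 − 484 = 140
Sxy = Σxy − (Σx)(Σy)/n = 943 − 682 = 261
b = Sxy/Sxx = 261/140 = 1.864286
a = ȳ − b·x̄ = 10.333333 − 1.864286·7.333333 = -3.338095
ŷ(2) = a + b·2 = -3.338095 + 1.864286·2 = 0.390476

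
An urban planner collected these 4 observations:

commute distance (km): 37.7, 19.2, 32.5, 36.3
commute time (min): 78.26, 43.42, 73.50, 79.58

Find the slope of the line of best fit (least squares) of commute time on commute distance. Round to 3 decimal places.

n = 4, Σx = 125.7, Σy = 274.76, Σxy = 9061.57, Σx² = 4163.87
Sxx = Σx² − (Σx)²/n = 4163.87 − 3950.1225 = 213.7475
Sxy = Σxy − (Σx)(Σy)/n = 9061.57 − 8634.333 = 427.237
b = Sxy/Sxx = 427.237/213.7475 = 1.998793

1.999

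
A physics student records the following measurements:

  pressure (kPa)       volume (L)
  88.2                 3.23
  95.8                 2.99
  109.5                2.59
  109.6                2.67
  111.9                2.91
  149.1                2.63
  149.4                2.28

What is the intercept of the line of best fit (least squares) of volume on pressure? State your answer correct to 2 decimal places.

3.99

n = 7, Σx = 813.5, Σy = 19.3, Σxy = 2205.959, Σx² = 98032.07
Sxx = Σx² − (Σx)²/n = 98032.07 − 94540.321429 = 3491.748571
Sxy = Σxy − (Σx)(Σy)/n = 2205.959 − 2242.935714 = -36.976714
b = Sxy/Sxx = -36.976714/3491.748571 = -0.010590
a = ȳ − b·x̄ = 2.757143 − (-0.010590)·116.214286 = 3.987822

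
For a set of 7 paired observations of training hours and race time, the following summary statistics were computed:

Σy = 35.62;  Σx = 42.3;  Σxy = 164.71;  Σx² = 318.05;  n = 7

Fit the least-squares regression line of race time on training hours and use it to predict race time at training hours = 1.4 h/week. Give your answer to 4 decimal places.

8.8465

Sxx = Σx² − (Σx)²/n = 318.05 − 255.612857 = 62.437143
Sxy = Σxy − (Σx)(Σy)/n = 164.71 − 215.246571 = -50.536571
b = Sxy/Sxx = -50.536571/62.437143 = -0.809399
a = ȳ − b·x̄ = 5.088571 − (-0.809399)·6.042857 = 9.979655
ŷ(1.4) = a + b·1.4 = 9.979655 + (-0.809399)·1.4 = 8.846496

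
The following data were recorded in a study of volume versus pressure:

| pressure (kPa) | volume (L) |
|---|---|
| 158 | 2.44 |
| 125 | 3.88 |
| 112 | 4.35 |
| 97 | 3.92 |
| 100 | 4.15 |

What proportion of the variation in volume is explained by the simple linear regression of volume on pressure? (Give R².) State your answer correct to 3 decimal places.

n = 5, Σx = 592, Σy = 18.74, Σxy = 2152.96, Σx² = 72542, Σy² = 72.5194
Sxx = Σx² − (Σx)²/n = 72542 − 70092.8 = 2449.2
Sxy = Σxy − (Σx)(Σy)/n = 2152.96 − 2218.816 = -65.856
Syy = Σy² − (Σy)²/n = 72.5194 − 70.23752 = 2.28188
R² = Sxy²/(Sxx·Syy) = (-65.856)²/(2449.2·2.28188) = 0.776021

0.776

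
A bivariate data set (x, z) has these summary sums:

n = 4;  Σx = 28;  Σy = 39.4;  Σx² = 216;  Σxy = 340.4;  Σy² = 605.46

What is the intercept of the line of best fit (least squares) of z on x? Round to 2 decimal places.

Sxx = Σx² − (Σx)²/n = 216 − 196 = 20
Sxy = Σxy − (Σx)(Σy)/n = 340.4 − 275.8 = 64.6
b = Sxy/Sxx = 64.6/20 = 3.23
a = ȳ − b·x̄ = 9.85 − 3.23·7 = -12.76

-12.76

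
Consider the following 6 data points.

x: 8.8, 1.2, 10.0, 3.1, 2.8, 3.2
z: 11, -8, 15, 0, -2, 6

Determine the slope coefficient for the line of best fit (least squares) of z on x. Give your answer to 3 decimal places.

n = 6, Σx = 29.1, Σy = 22, Σxy = 250.8, Σx² = 206.57
Sxx = Σx² − (Σx)²/n = 206.57 − 141.135 = 65.435
Sxy = Σxy − (Σx)(Σy)/n = 250.8 − 106.7 = 144.1
b = Sxy/Sxx = 144.1/65.435 = 2.202185

2.202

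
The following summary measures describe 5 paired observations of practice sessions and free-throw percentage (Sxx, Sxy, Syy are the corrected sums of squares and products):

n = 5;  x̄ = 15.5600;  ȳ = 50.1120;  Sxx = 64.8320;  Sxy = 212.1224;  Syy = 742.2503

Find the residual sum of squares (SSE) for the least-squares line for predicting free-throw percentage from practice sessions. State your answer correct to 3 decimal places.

48.212

b = Sxy/Sxx = 212.1224/64.832 = 3.271878
SSE = Syy − b·Sxy = 742.2503 − 3.271878·212.1224 = 48.211668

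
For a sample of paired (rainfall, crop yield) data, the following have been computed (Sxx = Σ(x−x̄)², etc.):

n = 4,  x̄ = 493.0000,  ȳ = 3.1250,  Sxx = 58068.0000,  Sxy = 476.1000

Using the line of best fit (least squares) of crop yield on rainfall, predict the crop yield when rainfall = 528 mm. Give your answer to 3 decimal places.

3.412

b = Sxy/Sxx = 476.1/58068 = 0.008199
a = ȳ − b·x̄ = 3.125 − 0.008199·493 = -0.917111
ŷ(528) = a + b·528 = -0.917111 + 0.008199·528 = 3.411965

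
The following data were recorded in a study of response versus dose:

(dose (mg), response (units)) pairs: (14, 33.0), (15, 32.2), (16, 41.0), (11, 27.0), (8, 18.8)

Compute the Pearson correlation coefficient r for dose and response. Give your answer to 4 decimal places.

n = 5, Σx = 64, Σy = 152, Σxy = 2048.4, Σx² = 862, Σy² = 4889.28
Sxx = Σx² − (Σx)²/n = 862 − 819.2 = 42.8
Sxy = Σxy − (Σx)(Σy)/n = 2048.4 − 1945.6 = 102.8
Syy = Σy² − (Σy)²/n = 4889.28 − 4620.8 = 268.48
r = Sxy/√(Sxx·Syy) = 102.8/√(11490.944) = 102.8/107.195821 = 0.958993

0.9590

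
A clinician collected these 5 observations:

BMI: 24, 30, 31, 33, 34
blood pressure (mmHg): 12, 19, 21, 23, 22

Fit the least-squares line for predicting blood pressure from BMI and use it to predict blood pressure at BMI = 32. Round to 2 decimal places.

21.16

n = 5, Σx = 152, Σy = 97, Σxy = 3016, Σx² = 4682
Sxx = Σx² − (Σx)²/n = 4682 − 4620.8 = 61.2
Sxy = Σxy − (Σx)(Σy)/n = 3016 − 2948.8 = 67.2
b = Sxy/Sxx = 67.2/61.2 = 1.098039
a = ȳ − b·x̄ = 19.4 − 1.098039·30.4 = -13.980392
ŷ(32) = a + b·32 = -13.980392 + 1.098039·32 = 21.156863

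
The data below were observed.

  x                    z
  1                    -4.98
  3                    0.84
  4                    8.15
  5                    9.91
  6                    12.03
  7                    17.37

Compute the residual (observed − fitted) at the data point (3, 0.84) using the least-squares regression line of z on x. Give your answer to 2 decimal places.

-1.48

n = 6, Σx = 26, Σy = 43.32, Σxy = 273.46, Σx² = 136
Sxx = Σx² − (Σx)²/n = 136 − 112.666667 = 23.333333
Sxy = Σxy − (Σx)(Σy)/n = 273.46 − 187.72 = 85.74
b = Sxy/Sxx = 85.74/23.333333 = 3.674571
a = ȳ − b·x̄ = 7.22 − 3.674571·4.333333 = -8.703143
ŷ(3) = -8.703143 + 3.674571·3 = 2.320571
residual = y − ŷ = 0.84 − 2.320571 = -1.480571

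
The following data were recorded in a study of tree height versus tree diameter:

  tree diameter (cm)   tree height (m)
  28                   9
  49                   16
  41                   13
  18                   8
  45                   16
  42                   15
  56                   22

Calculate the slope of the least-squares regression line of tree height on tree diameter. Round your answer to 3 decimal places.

n = 7, Σx = 279, Σy = 99, Σxy = 4295, Σx² = 12115
Sxx = Σx² − (Σx)²/n = 12115 − 11120.142857 = 994.857143
Sxy = Σxy − (Σx)(Σy)/n = 4295 − 3945.857143 = 349.142857
b = Sxy/Sxx = 349.142857/994.857143 = 0.350948

0.351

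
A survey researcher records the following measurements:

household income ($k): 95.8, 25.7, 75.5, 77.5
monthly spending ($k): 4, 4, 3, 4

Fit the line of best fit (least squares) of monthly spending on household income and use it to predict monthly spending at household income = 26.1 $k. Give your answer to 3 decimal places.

3.858

n = 4, Σx = 274.5, Σy = 15, Σxy = 1022.5, Σx² = 21544.63
Sxx = Σx² − (Σx)²/n = 21544.63 − 18837.5625 = 2707.0675
Sxy = Σxy − (Σx)(Σy)/n = 1022.5 − 1029.375 = -6.875
b = Sxy/Sxx = -6.875/2707.0675 = -0.002540
a = ȳ − b·x̄ = 3.75 − (-0.002540)·68.625 = 3.924283
ŷ(26.1) = a + b·26.1 = 3.924283 + (-0.002540)·26.1 = 3.857999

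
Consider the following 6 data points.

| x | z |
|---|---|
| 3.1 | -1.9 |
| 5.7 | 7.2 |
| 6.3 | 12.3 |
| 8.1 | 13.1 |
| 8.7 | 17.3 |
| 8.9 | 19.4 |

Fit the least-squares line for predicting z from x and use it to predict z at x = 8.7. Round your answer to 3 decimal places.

17.623

n = 6, Σx = 40.8, Σy = 67.4, Σxy = 541.92, Σx² = 302.3
Sxx = Σx² − (Σx)²/n = 302.3 − 277.44 = 24.86
Sxy = Σxy − (Σx)(Σy)/n = 541.92 − 458.32 = 83.6
b = Sxy/Sxx = 83.6/24.86 = 3.362832
a = ȳ − b·x̄ = 11.233333 − 3.362832·6.8 = -11.633923
ŷ(8.7) = a + b·8.7 = -11.633923 + 3.362832·8.7 = 17.622714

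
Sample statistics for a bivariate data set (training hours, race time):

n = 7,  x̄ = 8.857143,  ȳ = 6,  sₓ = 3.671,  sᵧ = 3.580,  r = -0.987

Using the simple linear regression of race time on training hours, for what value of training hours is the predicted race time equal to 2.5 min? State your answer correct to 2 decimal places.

12.49

b = r · sᵧ/sₓ = -0.987 · 3.58/3.671 = -0.962533
a = ȳ − b·x̄ = 6 − (-0.962533)·8.857143 = 14.525296
Set a + b·x = 2.5: x = (2.5 − 14.525296) / (-0.962533) = 12.493381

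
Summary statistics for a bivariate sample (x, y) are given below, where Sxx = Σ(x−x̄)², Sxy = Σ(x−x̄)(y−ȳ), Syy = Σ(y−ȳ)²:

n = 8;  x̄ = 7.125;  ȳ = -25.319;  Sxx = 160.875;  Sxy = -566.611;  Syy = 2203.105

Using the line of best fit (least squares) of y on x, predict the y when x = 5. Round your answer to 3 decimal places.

-17.835

b = Sxy/Sxx = -566.611/160.875 = -3.522057
a = ȳ − b·x̄ = -25.319 − (-3.522057)·7.125 = -0.224340
ŷ(5) = a + b·5 = -0.224340 + (-3.522057)·5 = -17.834628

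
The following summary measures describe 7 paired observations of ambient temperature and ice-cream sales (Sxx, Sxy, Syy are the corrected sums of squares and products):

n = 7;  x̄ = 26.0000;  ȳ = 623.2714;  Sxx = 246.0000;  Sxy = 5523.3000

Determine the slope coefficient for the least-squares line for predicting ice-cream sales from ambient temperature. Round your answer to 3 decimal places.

22.452

b = Sxy/Sxx = 5523.3/246 = 22.452439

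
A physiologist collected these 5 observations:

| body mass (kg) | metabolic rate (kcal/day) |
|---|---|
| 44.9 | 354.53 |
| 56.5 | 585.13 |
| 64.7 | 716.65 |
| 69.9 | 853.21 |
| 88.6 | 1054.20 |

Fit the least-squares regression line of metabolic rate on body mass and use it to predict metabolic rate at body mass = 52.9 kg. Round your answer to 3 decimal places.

n = 5, Σx = 324.6, Σy = 3563.72, Σxy = 248386.996, Σx² = 22130.32
Sxx = Σx² − (Σx)²/n = 22130.32 − 21073.032 = 1057.288
Sxy = Σxy − (Σx)(Σy)/n = 248386.996 − 231356.7024 = 17030.2936
b = Sxy/Sxx = 17030.2936/1057.288 = 16.107526
a = ȳ − b·x̄ = 712.744 − 16.107526·64.92 = -332.956566
ŷ(52.9) = a + b·52.9 = -332.956566 + 16.107526·52.9 = 519.131541

519.132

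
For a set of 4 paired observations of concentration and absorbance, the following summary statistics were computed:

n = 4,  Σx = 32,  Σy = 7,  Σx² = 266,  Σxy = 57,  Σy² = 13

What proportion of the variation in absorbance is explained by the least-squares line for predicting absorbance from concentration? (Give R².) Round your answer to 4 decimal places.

Sxx = Σx² − (Σx)²/n = 266 − 256 = 10
Sxy = Σxy − (Σx)(Σy)/n = 57 − 56 = 1
Syy = Σy² − (Σy)²/n = 13 − 12.25 = 0.75
R² = Sxy²/(Sxx·Syy) = (1)²/(10·0.75) = 0.133333

0.1333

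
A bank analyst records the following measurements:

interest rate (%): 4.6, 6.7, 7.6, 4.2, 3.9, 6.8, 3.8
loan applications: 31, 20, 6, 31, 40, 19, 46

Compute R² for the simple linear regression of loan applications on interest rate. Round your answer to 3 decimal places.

0.902

n = 7, Σx = 37.6, Σy = 193, Σxy = 912.4, Σx² = 217.34, Σy² = 6435
Sxx = Σx² − (Σx)²/n = 217.34 − 201.965714 = 15.374286
Sxy = Σxy − (Σx)(Σy)/n = 912.4 − 1036.685714 = -124.285714
Syy = Σy² − (Σy)²/n = 6435 − 5321.285714 = 1113.714286
R² = Sxy²/(Sxx·Syy) = (-124.285714)²/(15.374286·1113.714286) = 0.902139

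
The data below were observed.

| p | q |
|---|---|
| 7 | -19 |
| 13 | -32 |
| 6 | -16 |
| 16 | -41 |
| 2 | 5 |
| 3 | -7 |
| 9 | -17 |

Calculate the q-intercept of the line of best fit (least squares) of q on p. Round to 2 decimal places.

4.88

n = 7, Σx = 56, Σy = -127, Σxy = -1465, Σx² = 604
Sxx = Σx² − (Σx)²/n = 604 − 448 = 156
Sxy = Σxy − (Σx)(Σy)/n = -1465 − (-1016) = -449
b = Sxy/Sxx = -449/156 = -2.878205
a = ȳ − b·x̄ = -18.142857 − (-2.878205)·8 = 4.882784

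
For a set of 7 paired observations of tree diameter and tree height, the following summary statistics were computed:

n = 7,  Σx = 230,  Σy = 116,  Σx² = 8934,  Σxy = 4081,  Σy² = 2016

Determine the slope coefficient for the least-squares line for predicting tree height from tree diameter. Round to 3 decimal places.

Sxx = Σx² − (Σx)²/n = 8934 − 7557.142857 = 1376.857143
Sxy = Σxy − (Σx)(Σy)/n = 4081 − 3811.428571 = 269.571429
b = Sxy/Sxx = 269.571429/1376.857143 = 0.195788

0.196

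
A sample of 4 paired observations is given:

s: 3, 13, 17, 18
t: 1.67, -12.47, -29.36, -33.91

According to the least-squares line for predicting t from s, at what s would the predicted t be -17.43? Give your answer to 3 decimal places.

n = 4, Σx = 51, Σy = -74.07, Σxy = -1266.6, Σx² = 791
Sxx = Σx² − (Σx)²/n = 791 − 650.25 = 140.75
Sxy = Σxy − (Σx)(Σy)/n = -1266.6 − (-944.3925) = -322.2075
b = Sxy/Sxx = -322.2075/140.75 = -2.289218
a = ȳ − b·x̄ = -18.5175 − (-2.289218)·12.75 = 10.670036
Set a + b·x = -17.43: x = (-17.43 − 10.670036) / (-2.289218) = 12.274947

12.275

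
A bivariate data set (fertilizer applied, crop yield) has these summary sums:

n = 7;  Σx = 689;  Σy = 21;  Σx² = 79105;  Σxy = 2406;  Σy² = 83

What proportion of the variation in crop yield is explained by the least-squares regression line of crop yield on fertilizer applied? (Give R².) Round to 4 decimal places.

0.5091

Sxx = Σx² − (Σx)²/n = 79105 − 67817.285714 = 11287.714286
Sxy = Σxy − (Σx)(Σy)/n = 2406 − 2067 = 339
Syy = Σy² − (Σy)²/n = 83 − 63 = 20
R² = Sxy²/(Sxx·Syy) = (339)²/(11287.714286·20) = 0.509053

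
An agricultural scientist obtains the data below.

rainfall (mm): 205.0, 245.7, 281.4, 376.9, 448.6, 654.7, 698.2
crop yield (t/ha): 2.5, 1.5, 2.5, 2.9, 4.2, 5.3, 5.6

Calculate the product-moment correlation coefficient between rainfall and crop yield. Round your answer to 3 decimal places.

n = 7, Σx = 2910.5, Σy = 24.5, Σxy = 11941.51, Σx² = 1440990.35, Σy² = 100.25
Sxx = Σx² − (Σx)²/n = 1440990.35 − 1210144.321429 = 230846.028571
Sxy = Σxy − (Σx)(Σy)/n = 11941.51 − 10186.75 = 1754.76
Syy = Σy² − (Σy)²/n = 100.25 − 85.75 = 14.5
r = Sxy/√(Sxx·Syy) = 1754.76/√(3347267.414286) = 1754.76/1829.553884 = 0.959119

0.959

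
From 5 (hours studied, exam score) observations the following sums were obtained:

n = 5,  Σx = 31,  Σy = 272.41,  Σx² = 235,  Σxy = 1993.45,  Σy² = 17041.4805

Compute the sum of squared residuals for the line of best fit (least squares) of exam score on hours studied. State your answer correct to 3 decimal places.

Sxx = Σx² − (Σx)²/n = 235 − 192.2 = 42.8
Sxy = Σxy − (Σx)(Σy)/n = 1993.45 − 1688.942 = 304.508
Syy = Σy² − (Σy)²/n = 17041.4805 − 14841.44162 = 2200.03888
b = Sxy/Sxx = 304.508/42.8 = 7.114673
SSE = Syy − b·Sxy = 2200.03888 − 7.114673·304.508 = 33.564065

33.564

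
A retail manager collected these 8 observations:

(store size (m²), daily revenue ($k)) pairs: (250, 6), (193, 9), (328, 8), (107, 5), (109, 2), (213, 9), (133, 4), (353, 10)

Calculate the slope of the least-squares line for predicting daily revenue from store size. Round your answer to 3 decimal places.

0.023

n = 8, Σx = 1686, Σy = 53, Σxy = 12593, Σx² = 418330
Sxx = Σx² − (Σx)²/n = 418330 − 355324.5 = 63005.5
Sxy = Σxy − (Σx)(Σy)/n = 12593 − 11169.75 = 1423.25
b = Sxy/Sxx = 1423.25/63005.5 = 0.022589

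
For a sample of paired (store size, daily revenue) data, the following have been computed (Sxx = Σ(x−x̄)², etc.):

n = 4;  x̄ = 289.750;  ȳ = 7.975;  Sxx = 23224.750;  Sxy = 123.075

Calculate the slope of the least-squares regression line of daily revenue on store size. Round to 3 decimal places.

b = Sxy/Sxx = 123.075/23224.75 = 0.005299

0.005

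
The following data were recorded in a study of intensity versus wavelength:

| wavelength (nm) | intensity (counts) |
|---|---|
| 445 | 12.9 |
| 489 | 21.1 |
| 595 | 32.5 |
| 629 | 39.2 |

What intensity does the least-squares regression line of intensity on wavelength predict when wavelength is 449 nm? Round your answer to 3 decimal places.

14.286

n = 4, Σx = 2158, Σy = 105.7, Σxy = 60052.7, Σx² = 1186812
Sxx = Σx² − (Σx)²/n = 1186812 − 1164241 = 22571
Sxy = Σxy − (Σx)(Σy)/n = 60052.7 − 57025.15 = 3027.55
b = Sxy/Sxx = 3027.55/22571 = 0.134135
a = ȳ − b·x̄ = 26.425 − 0.134135·539.5 = -45.940568
ŷ(449) = a + b·449 = -45.940568 + 0.134135·449 = 14.285827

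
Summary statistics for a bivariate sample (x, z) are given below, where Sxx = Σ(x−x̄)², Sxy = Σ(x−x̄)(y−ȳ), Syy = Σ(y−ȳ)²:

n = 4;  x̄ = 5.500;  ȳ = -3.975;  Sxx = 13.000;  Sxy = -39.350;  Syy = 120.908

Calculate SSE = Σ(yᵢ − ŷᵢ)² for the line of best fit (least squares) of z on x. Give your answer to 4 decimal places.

b = Sxy/Sxx = -39.35/13 = -3.026923
SSE = Syy − b·Sxy = 120.908 − (-3.026923)·(-39.35) = 1.798577

1.7986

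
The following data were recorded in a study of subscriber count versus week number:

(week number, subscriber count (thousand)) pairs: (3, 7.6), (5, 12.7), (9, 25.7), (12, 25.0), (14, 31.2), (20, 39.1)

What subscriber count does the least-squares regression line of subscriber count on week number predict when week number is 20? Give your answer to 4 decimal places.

40.8685

n = 6, Σx = 63, Σy = 141.3, Σxy = 1836.4, Σx² = 855
Sxx = Σx² − (Σx)²/n = 855 − 661.5 = 193.5
Sxy = Σxy − (Σx)(Σy)/n = 1836.4 − 1483.65 = 352.75
b = Sxy/Sxx = 352.75/193.5 = 1.822997
a = ȳ − b·x̄ = 23.55 − 1.822997·10.5 = 4.408527
ŷ(20) = a + b·20 = 4.408527 + 1.822997·20 = 40.868475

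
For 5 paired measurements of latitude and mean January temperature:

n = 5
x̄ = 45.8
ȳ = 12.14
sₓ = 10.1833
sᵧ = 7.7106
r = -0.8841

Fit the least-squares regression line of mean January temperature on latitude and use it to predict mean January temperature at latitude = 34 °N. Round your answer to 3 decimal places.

20.039

b = r · sᵧ/sₓ = -0.8841 · 7.7106/10.1833 = -0.669424
a = ȳ − b·x̄ = 12.14 − (-0.669424)·45.8 = 42.799601
ŷ(34) = a + b·34 = 42.799601 + (-0.669424)·34 = 20.039199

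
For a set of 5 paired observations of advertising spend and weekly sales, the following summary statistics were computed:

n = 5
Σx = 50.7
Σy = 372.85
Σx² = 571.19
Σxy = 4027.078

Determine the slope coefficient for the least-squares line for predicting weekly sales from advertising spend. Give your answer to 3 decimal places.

Sxx = Σx² − (Σx)²/n = 571.19 − 514.098 = 57.092
Sxy = Σxy − (Σx)(Σy)/n = 4027.078 − 3780.699 = 246.379
b = Sxy/Sxx = 246.379/57.092 = 4.315473

4.315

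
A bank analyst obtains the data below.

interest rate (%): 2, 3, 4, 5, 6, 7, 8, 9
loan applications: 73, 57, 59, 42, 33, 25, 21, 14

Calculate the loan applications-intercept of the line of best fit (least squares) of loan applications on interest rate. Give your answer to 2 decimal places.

86.60

n = 8, Σx = 44, Σy = 324, Σxy = 1430, Σx² = 284
Sxx = Σx² − (Σx)²/n = 284 − 242 = 42
Sxy = Σxy − (Σx)(Σy)/n = 1430 − 1782 = -352
b = Sxy/Sxx = -352/42 = -8.380952
a = ȳ − b·x̄ = 40.5 − (-8.380952)·5.5 = 86.595238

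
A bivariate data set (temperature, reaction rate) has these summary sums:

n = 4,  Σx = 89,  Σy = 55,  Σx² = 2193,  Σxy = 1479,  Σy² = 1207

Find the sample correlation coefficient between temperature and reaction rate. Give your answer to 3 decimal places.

Sxx = Σx² − (Σx)²/n = 2193 − 1980.25 = 212.75
Sxy = Σxy − (Σx)(Σy)/n = 1479 − 1223.75 = 255.25
Syy = Σy² − (Σy)²/n = 1207 − 756.25 = 450.75
r = Sxy/√(Sxx·Syy) = 255.25/√(95897.0625) = 255.25/309.672508 = 0.824258

0.824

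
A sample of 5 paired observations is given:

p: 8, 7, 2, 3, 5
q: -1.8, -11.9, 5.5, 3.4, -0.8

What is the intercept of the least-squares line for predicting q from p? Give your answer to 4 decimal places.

n = 5, Σx = 25, Σy = -5.6, Σxy = -80.5, Σx² = 151
Sxx = Σx² − (Σx)²/n = 151 − 125 = 26
Sxy = Σxy − (Σx)(Σy)/n = -80.5 − (-28) = -52.5
b = Sxy/Sxx = -52.5/26 = -2.019231
a = ȳ − b·x̄ = -1.12 − (-2.019231)·5 = 8.976154

8.9762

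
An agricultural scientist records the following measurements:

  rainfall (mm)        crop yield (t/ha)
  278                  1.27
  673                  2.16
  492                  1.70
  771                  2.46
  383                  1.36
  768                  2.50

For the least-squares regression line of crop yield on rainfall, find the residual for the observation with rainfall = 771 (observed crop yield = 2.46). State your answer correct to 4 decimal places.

n = 6, Σx = 3365, Σy = 11.45, Σxy = 6980.68, Σx² = 2103231
Sxx = Σx² − (Σx)²/n = 2103231 − 1887204.166667 = 216026.833333
Sxy = Σxy − (Σx)(Σy)/n = 6980.68 − 6421.541667 = 559.138333
b = Sxy/Sxx = 559.138333/216026.833333 = 0.002588
a = ȳ − b·x̄ = 1.908333 − 0.002588·560.833333 = 0.456739
ŷ(771) = 0.456739 + 0.002588·771 = 2.452304
residual = y − ŷ = 2.46 − 2.452304 = 0.007696

0.0077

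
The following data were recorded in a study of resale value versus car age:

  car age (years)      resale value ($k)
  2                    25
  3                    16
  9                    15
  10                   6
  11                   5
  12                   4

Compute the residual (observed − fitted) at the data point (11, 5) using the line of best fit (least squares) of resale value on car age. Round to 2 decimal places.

-1.25

n = 6, Σx = 47, Σy = 71, Σxy = 396, Σx² = 459
Sxx = Σx² − (Σx)²/n = 459 − 368.166667 = 90.833333
Sxy = Σxy − (Σx)(Σy)/n = 396 − 556.166667 = -160.166667
b = Sxy/Sxx = -160.166667/90.833333 = -1.763303
a = ȳ − b·x̄ = 11.833333 − (-1.763303)·7.833333 = 25.645872
ŷ(11) = 25.645872 + (-1.763303)·11 = 6.249541
residual = y − ŷ = 5 − 6.249541 = -1.249541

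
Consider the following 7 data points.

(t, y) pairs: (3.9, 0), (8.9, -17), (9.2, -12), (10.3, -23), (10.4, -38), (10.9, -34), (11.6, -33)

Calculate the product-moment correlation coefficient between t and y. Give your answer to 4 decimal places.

n = 7, Σx = 65.2, Σy = -157, Σxy = -1647.2, Σx² = 646.68, Σy² = 4651
Sxx = Σx² − (Σx)²/n = 646.68 − 607.291429 = 39.388571
Sxy = Σxy − (Σx)(Σy)/n = -1647.2 − (-1462.342857) = -184.857143
Syy = Σy² − (Σy)²/n = 4651 − 3521.285714 = 1129.714286
r = Sxy/√(Sxx·Syy) = -184.857143/√(44497.831837) = -184.857143/210.945092 = -0.876328

-0.8763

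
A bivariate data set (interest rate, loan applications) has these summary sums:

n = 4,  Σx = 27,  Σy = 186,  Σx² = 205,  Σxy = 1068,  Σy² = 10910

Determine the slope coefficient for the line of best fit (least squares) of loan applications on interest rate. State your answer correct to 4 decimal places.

Sxx = Σx² − (Σx)²/n = 205 − 182.25 = 22.75
Sxy = Σxy − (Σx)(Σy)/n = 1068 − 1255.5 = -187.5
b = Sxy/Sxx = -187.5/22.75 = -8.241758

-8.2418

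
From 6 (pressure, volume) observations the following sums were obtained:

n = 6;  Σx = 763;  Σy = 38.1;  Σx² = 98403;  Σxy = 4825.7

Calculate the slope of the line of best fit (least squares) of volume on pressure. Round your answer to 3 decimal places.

-0.014

Sxx = Σx² − (Σx)²/n = 98403 − 97028.166667 = 1374.833333
Sxy = Σxy − (Σx)(Σy)/n = 4825.7 − 4845.05 = -19.35
b = Sxy/Sxx = -19.35/1374.833333 = -0.014074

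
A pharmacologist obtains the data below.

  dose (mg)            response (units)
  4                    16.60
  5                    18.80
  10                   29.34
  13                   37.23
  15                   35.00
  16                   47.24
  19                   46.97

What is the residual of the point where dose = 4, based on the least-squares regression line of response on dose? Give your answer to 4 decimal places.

n = 7, Σx = 82, Σy = 231.18, Σxy = 3111.06, Σx² = 1152
Sxx = Σx² − (Σx)²/n = 1152 − 960.571429 = 191.428571
Sxy = Σxy − (Σx)(Σy)/n = 3111.06 − 2708.108571 = 402.951429
b = Sxy/Sxx = 402.951429/191.428571 = 2.104970
a = ȳ − b·x̄ = 33.025714 − 2.104970·11.714286 = 8.367493
ŷ(4) = 8.367493 + 2.104970·4 = 16.787373
residual = y − ŷ = 16.60 − 16.787373 = -0.187373

-0.1874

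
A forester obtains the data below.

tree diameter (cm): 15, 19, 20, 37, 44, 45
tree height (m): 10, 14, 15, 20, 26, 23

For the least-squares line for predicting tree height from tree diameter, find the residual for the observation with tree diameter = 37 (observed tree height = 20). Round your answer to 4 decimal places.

-1.0186

n = 6, Σx = 180, Σy = 108, Σxy = 3635, Σx² = 6316
Sxx = Σx² − (Σx)²/n = 6316 − 5400 = 916
Sxy = Σxy − (Σx)(Σy)/n = 3635 − 3240 = 395
b = Sxy/Sxx = 395/916 = 0.431223
a = ȳ − b·x̄ = 18 − 0.431223·30 = 5.063319
ŷ(37) = 5.063319 + 0.431223·37 = 21.018559
residual = y − ŷ = 20 − 21.018559 = -1.018559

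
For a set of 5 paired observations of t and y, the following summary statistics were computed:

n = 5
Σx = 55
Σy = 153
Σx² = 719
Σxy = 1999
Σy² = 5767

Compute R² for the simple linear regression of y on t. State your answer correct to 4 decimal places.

0.8072

Sxx = Σx² − (Σx)²/n = 719 − 605 = 114
Sxy = Σxy − (Σx)(Σy)/n = 1999 − 1683 = 316
Syy = Σy² − (Σy)²/n = 5767 − 4681.8 = 1085.2
R² = Sxy²/(Sxx·Syy) = (316)²/(114·1085.2) = 0.807160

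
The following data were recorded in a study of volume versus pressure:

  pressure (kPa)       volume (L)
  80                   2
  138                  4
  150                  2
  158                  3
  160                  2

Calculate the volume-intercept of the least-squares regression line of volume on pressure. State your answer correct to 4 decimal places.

n = 5, Σx = 686, Σy = 13, Σxy = 1806, Σx² = 98508
Sxx = Σx² − (Σx)²/n = 98508 − 94119.2 = 4388.8
Sxy = Σxy − (Σx)(Σy)/n = 1806 − 1783.6 = 22.4
b = Sxy/Sxx = 22.4/4388.8 = 0.005104
a = ȳ − b·x̄ = 2.6 − 0.005104·137.2 = 1.899745

1.8997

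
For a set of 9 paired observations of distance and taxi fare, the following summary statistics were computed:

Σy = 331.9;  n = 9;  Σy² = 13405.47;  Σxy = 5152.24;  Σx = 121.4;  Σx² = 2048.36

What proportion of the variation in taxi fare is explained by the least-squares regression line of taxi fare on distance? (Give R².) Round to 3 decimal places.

Sxx = Σx² − (Σx)²/n = 2048.36 − 1637.551111 = 410.808889
Sxy = Σxy − (Σx)(Σy)/n = 5152.24 − 4476.962222 = 675.277778
Syy = Σy² − (Σy)²/n = 13405.47 − 12239.734444 = 1165.735556
R² = Sxy²/(Sxx·Syy) = (675.277778)²/(410.808889·1165.735556) = 0.952193

0.952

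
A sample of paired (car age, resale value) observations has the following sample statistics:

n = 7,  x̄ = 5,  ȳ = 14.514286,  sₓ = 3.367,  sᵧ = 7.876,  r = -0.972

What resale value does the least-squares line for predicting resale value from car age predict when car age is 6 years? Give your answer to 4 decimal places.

b = r · sᵧ/sₓ = -0.972 · 7.876/3.367 = -2.273677
a = ȳ − b·x̄ = 14.514286 − (-2.273677)·5 = 25.882673
ŷ(6) = a + b·6 = 25.882673 + (-2.273677)·6 = 12.240609

12.2406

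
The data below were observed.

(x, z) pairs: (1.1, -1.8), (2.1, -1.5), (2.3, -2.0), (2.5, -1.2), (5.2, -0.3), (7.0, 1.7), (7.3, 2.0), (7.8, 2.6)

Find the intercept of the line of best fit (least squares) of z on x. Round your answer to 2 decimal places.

-3.03

n = 8, Σx = 35.3, Σy = -0.5, Σxy = 32.49, Σx² = 207.33
Sxx = Σx² − (Σx)²/n = 207.33 − 155.76125 = 51.56875
Sxy = Σxy − (Σx)(Σy)/n = 32.49 − (-2.20625) = 34.69625
b = Sxy/Sxx = 34.69625/51.56875 = 0.672815
a = ȳ − b·x̄ = -0.0625 − 0.672815·4.4125 = -3.031298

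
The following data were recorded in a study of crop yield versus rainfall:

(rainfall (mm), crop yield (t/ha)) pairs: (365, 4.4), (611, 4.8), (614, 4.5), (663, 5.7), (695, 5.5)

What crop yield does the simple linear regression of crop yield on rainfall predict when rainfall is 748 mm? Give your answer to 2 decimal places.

5.50

n = 5, Σx = 2948, Σy = 24.9, Σxy = 14903.4, Σx² = 1806136
Sxx = Σx² − (Σx)²/n = 1806136 − 1738140.8 = 67995.2
Sxy = Σxy − (Σx)(Σy)/n = 14903.4 − 14681.04 = 222.36
b = Sxy/Sxx = 222.36/67995.2 = 0.003270
a = ȳ − b·x̄ = 4.98 − 0.003270·589.6 = 3.051872
ŷ(748) = a + b·748 = 3.051872 + 0.003270·748 = 5.498005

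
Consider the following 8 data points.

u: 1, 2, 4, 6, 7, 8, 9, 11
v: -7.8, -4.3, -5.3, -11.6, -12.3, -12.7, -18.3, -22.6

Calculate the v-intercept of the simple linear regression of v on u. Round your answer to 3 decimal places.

n = 8, Σx = 48, Σy = -94.9, Σxy = -708.2, Σx² = 372
Sxx = Σx² − (Σx)²/n = 372 − 288 = 84
Sxy = Σxy − (Σx)(Σy)/n = -708.2 − (-569.4) = -138.8
b = Sxy/Sxx = -138.8/84 = -1.652381
a = ȳ − b·x̄ = -11.8625 − (-1.652381)·6 = -1.948214

-1.948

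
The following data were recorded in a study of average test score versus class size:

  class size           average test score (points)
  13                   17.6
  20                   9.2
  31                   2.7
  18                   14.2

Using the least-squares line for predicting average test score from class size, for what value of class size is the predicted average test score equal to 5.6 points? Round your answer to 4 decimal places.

26.9085

n = 4, Σx = 82, Σy = 43.7, Σxy = 752.1, Σx² = 1854
Sxx = Σx² − (Σx)²/n = 1854 − 1681 = 173
Sxy = Σxy − (Σx)(Σy)/n = 752.1 − 895.85 = -143.75
b = Sxy/Sxx = -143.75/173 = -0.830925
a = ȳ − b·x̄ = 10.925 − (-0.830925)·20.5 = 27.958960
Set a + b·x = 5.6: x = (5.6 − 27.958960) / (-0.830925) = 26.908522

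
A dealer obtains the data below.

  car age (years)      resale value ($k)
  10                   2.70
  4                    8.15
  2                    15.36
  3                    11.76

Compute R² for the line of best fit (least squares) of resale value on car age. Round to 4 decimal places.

0.8842

n = 4, Σx = 19, Σy = 37.97, Σxy = 125.6, Σx² = 129, Σy² = 447.9397
Sxx = Σx² − (Σx)²/n = 129 − 90.25 = 38.75
Sxy = Σxy − (Σx)(Σy)/n = 125.6 − 180.3575 = -54.7575
Syy = Σy² − (Σy)²/n = 447.9397 − 360.430225 = 87.509475
R² = Sxy²/(Sxx·Syy) = (-54.7575)²/(38.75·87.509475) = 0.884220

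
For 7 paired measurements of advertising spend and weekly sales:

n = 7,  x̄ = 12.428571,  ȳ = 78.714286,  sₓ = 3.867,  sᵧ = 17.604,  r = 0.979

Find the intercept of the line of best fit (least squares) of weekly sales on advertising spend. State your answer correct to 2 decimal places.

23.32

b = r · sᵧ/sₓ = 0.979 · 17.604/3.867 = 4.456766
a = ȳ − b·x̄ = 78.714286 − 4.456766·12.428571 = 23.323047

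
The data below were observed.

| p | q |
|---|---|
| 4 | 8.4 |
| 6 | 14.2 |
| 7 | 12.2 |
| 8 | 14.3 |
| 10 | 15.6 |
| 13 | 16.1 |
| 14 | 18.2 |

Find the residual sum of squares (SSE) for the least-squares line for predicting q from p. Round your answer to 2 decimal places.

11.90

n = 7, Σx = 62, Σy = 99, Σxy = 938.7, Σx² = 630, Σy² = 1459.34
Sxx = Σx² − (Σx)²/n = 630 − 549.142857 = 80.857143
Sxy = Σxy − (Σx)(Σy)/n = 938.7 − 876.857143 = 61.842857
Syy = Σy² − (Σy)²/n = 1459.34 − 1400.142857 = 59.197143
b = Sxy/Sxx = 61.842857/80.857143 = 0.764841
SSE = Syy − b·Sxy = 59.197143 − 0.764841·61.842857 = 11.897191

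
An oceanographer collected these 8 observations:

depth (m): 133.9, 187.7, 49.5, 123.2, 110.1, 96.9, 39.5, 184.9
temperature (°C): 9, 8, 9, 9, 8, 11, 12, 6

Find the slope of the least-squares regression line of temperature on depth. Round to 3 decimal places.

-0.026

n = 8, Σx = 925.7, Σy = 72, Σxy = 7791.1, Σx² = 128048.87
Sxx = Σx² − (Σx)²/n = 128048.87 − 107115.06125 = 20933.80875
Sxy = Σxy − (Σx)(Σy)/n = 7791.1 − 8331.3 = -540.2
b = Sxy/Sxx = -540.2/20933.80875 = -0.025805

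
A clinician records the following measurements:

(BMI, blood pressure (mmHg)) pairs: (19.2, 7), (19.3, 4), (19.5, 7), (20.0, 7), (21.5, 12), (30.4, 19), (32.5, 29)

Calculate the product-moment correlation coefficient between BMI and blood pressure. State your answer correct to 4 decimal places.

0.9614

n = 7, Σx = 162.4, Σy = 85, Σxy = 2266.2, Σx² = 3964.04, Σy² = 1509
Sxx = Σx² − (Σx)²/n = 3964.04 − 3767.68 = 196.36
Sxy = Σxy − (Σx)(Σy)/n = 2266.2 − 1972 = 294.2
Syy = Σy² − (Σy)²/n = 1509 − 1032.142857 = 476.857143
r = Sxy/√(Sxx·Syy) = 294.2/√(93635.668571) = 294.2/305.999458 = 0.961440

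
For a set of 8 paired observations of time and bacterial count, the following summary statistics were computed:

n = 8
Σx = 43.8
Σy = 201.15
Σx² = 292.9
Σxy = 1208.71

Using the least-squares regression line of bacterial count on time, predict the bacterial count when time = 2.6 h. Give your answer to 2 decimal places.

Sxx = Σx² − (Σx)²/n = 292.9 − 239.805 = 53.095
Sxy = Σxy − (Σx)(Σy)/n = 1208.71 − 1101.29625 = 107.41375
b = Sxy/Sxx = 107.41375/53.095 = 2.023048
a = ȳ − b·x̄ = 25.14375 − 2.023048·5.475 = 14.067561
ŷ(2.6) = a + b·2.6 = 14.067561 + 2.023048·2.6 = 19.327486

19.33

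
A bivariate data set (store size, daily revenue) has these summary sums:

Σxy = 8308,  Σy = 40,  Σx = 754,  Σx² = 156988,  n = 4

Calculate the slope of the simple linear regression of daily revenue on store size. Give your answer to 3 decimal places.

0.052

Sxx = Σx² − (Σx)²/n = 156988 − 142129 = 14859
Sxy = Σxy − (Σx)(Σy)/n = 8308 − 7540 = 768
b = Sxy/Sxx = 768/14859 = 0.051686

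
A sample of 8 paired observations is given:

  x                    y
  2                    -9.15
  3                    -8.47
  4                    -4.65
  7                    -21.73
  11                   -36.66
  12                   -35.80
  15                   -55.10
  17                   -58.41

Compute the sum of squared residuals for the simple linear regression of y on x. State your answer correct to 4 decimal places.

106.2621

n = 8, Σx = 71, Σy = -229.97, Σxy = -2866.75, Σx² = 857, Σy² = 9722.6125
Sxx = Σx² − (Σx)²/n = 857 − 630.125 = 226.875
Sxy = Σxy − (Σx)(Σy)/n = -2866.75 − (-2040.98375) = -825.76625
Syy = Σy² − (Σy)²/n = 9722.6125 − 6610.775113 = 3111.837388
b = Sxy/Sxx = -825.76625/226.875 = -3.639741
SSE = Syy − b·Sxy = 3111.837388 − (-3.639741)·(-825.76625) = 106.262072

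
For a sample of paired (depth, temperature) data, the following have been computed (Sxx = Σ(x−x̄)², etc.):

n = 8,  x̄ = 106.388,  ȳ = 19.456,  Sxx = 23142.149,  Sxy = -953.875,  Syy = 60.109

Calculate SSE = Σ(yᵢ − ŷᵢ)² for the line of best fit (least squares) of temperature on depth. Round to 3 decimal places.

b = Sxy/Sxx = -953.875/23142.149 = -0.041218
SSE = Syy − b·Sxy = 60.109 − (-0.041218)·(-953.875) = 20.792102

20.792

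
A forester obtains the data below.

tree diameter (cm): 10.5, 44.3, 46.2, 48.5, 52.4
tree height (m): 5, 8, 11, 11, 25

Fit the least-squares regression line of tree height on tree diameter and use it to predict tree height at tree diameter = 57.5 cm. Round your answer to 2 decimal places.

n = 5, Σx = 201.9, Σy = 60, Σxy = 2758.6, Σx² = 9305.19
Sxx = Σx² − (Σx)²/n = 9305.19 − 8152.722 = 1152.468
Sxy = Σxy − (Σx)(Σy)/n = 2758.6 − 2422.8 = 335.8
b = Sxy/Sxx = 335.8/1152.468 = 0.291375
a = ȳ − b·x̄ = 12 − 0.291375·40.38 = 0.234290
ŷ(57.5) = a + b·57.5 = 0.234290 + 0.291375·57.5 = 16.988335

16.99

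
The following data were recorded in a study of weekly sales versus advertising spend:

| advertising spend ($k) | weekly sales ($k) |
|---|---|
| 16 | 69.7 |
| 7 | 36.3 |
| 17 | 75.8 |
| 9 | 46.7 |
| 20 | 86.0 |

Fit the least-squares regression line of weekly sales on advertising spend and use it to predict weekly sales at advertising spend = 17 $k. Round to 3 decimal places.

74.837

n = 5, Σx = 69, Σy = 314.5, Σxy = 4798.2, Σx² = 1075
Sxx = Σx² − (Σx)²/n = 1075 − 952.2 = 122.8
Sxy = Σxy − (Σx)(Σy)/n = 4798.2 − 4340.1 = 458.1
b = Sxy/Sxx = 458.1/122.8 = 3.730456
a = ȳ − b·x̄ = 62.9 − 3.730456·13.8 = 11.419707
ŷ(17) = a + b·17 = 11.419707 + 3.730456·17 = 74.837459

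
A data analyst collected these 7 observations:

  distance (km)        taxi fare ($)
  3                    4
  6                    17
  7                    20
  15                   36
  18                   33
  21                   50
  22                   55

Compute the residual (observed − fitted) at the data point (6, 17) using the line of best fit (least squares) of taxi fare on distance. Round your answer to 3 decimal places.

n = 7, Σx = 92, Σy = 215, Σxy = 3648, Σx² = 1568
Sxx = Σx² − (Σx)²/n = 1568 − 1209.142857 = 358.857143
Sxy = Σxy − (Σx)(Σy)/n = 3648 − 2825.714286 = 822.285714
b = Sxy/Sxx = 822.285714/358.857143 = 2.291401
a = ȳ − b·x̄ = 30.714286 − 2.291401·13.142857 = 0.598726
ŷ(6) = 0.598726 + 2.291401·6 = 14.347134
residual = y − ŷ = 17 − 14.347134 = 2.652866

2.653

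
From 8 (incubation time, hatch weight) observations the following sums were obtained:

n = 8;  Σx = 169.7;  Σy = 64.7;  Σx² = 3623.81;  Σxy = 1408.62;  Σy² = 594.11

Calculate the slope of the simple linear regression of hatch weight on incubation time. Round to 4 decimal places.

1.5041

Sxx = Σx² − (Σx)²/n = 3623.81 − 3599.76125 = 24.04875
Sxy = Σxy − (Σx)(Σy)/n = 1408.62 − 1372.44875 = 36.17125
b = Sxy/Sxx = 36.17125/24.04875 = 1.504080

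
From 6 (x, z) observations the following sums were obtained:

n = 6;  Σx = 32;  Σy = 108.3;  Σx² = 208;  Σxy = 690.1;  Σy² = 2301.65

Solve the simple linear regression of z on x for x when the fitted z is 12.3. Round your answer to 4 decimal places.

3.4252

Sxx = Σx² − (Σx)²/n = 208 − 170.666667 = 37.333333
Sxy = Σxy − (Σx)(Σy)/n = 690.1 − 577.6 = 112.5
b = Sxy/Sxx = 112.5/37.333333 = 3.013393
a = ȳ − b·x̄ = 18.05 − 3.013393·5.333333 = 1.978571
Set a + b·x = 12.3: x = (12.3 − 1.978571) / 3.013393 = 3.425185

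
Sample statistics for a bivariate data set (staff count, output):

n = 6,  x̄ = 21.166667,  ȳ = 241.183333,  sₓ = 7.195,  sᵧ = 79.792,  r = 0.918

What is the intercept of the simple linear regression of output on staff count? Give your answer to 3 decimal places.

b = r · sᵧ/sₓ = 0.918 · 79.792/7.195 = 10.180550
a = ȳ − b·x̄ = 241.183333 − 10.180550·21.166667 = 25.695025

25.695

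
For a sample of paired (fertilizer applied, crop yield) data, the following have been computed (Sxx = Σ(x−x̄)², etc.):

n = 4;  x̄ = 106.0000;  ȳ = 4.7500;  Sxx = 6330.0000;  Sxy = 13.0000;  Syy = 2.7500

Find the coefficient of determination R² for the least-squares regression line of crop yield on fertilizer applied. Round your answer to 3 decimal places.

0.010

R² = Sxy²/(Sxx·Syy) = (13)²/(6330·2.75) = 0.009708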